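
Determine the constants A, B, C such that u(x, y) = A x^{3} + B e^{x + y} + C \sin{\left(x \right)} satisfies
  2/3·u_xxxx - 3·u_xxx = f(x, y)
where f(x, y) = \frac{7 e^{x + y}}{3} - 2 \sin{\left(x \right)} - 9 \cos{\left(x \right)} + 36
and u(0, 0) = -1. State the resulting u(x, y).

Substitute the ansatz u = A x^{3} + B e^{x + y} + C \sin{\left(x \right)} into the left-hand side.
Derivatives of the ansatz:
  u_xxxx = B e^{x} e^{y} + C \sin{\left(x \right)}
  u_xxx = 6 A + B e^{x} e^{y} - C \cos{\left(x \right)}
Term by term:
  2/3·u_xxxx = \frac{2 B e^{x} e^{y}}{3} + \frac{2 C \sin{\left(x \right)}}{3}
  -3·u_xxx = - 18 A - 3 B e^{x} e^{y} + 3 C \cos{\left(x \right)}
So the left-hand side equals
  - 18 A - \frac{7 B e^{x} e^{y}}{3} + \frac{2 C \sin{\left(x \right)}}{3} + 3 C \cos{\left(x \right)}
This must equal f(x, y) identically; expanded, f = \frac{7 e^{x} e^{y}}{3} - 2 \sin{\left(x \right)} - 9 \cos{\left(x \right)} + 36.
Matching coefficients of the independent functions:
  [constant term]:  - 18 A = 36
  [e^{x} e^{y}]:  - \frac{7 B}{3} = \frac{7}{3}
  [\sin{\left(x \right)}]:  \frac{2 C}{3} = -2
  [\cos{\left(x \right)}]:  3 C = -9
Solving: A = -2, B = -1, C = -3.
Check against the point condition:
  u(0, 0) = -1  ⟹  B = -1  ✓
Hence u(x, y) = - 2 x^{3} - e^{x + y} - 3 \sin{\left(x \right)}.

Answer: u(x, y) = - 2 x^{3} - e^{x + y} - 3 \sin{\left(x \right)}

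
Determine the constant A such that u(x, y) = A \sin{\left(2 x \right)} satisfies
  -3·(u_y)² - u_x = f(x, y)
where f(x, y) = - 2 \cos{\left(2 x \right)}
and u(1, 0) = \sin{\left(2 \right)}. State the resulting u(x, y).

Substitute the ansatz u = A \sin{\left(2 x \right)} into the left-hand side.
Derivatives of the ansatz:
  u_y = 0
  u_x = 2 A \cos{\left(2 x \right)}
Term by term:
  -3·(u_y)² = 0
  -u_x = - 2 A \cos{\left(2 x \right)}
So the left-hand side equals
  - 2 A \cos{\left(2 x \right)}
This must equal f(x, y) = - 2 \cos{\left(2 x \right)} identically.
Matching coefficients of the independent functions:
  [\cos{\left(2 x \right)}]:  - 2 A = -2
Solving: A = 1.
Check against the point condition:
  u(1, 0) = \sin{\left(2 \right)}  ⟹  A \sin{\left(2 \right)} = \sin{\left(2 \right)}  ✓
Hence u(x, y) = \sin{\left(2 x \right)}.

Answer: u(x, y) = \sin{\left(2 x \right)}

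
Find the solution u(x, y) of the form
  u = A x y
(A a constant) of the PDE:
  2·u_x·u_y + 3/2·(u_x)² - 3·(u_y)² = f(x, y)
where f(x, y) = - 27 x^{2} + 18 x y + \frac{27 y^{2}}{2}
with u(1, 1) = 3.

Substitute the ansatz u = A x y into the left-hand side.
Derivatives of the ansatz:
  u_x = A y
  u_y = A x
Term by term:
  2·u_x·u_y = 2 A^{2} x y
  3/2·(u_x)² = \frac{3 A^{2} y^{2}}{2}
  -3·(u_y)² = - 3 A^{2} x^{2}
So the left-hand side equals
  - 3 A^{2} x^{2} + 2 A^{2} x y + \frac{3 A^{2} y^{2}}{2}
This must equal f(x, y) = - 27 x^{2} + 18 x y + \frac{27 y^{2}}{2} identically.
Matching coefficients of the independent functions:
  [x^{2}]:  - 3 A^{2} = -27
  [y^{2}]:  \frac{3 A^{2}}{2} = \frac{27}{2}
  [x y]:  2 A^{2} = 18
These equations allow (A) = (-3) or (3).
Impose the point condition(s):
  u(1, 1) = 3  ⟹  A = 3
Only A = 3 satisfies everything.
Hence u(x, y) = 3 x y.

Answer: u(x, y) = 3 x y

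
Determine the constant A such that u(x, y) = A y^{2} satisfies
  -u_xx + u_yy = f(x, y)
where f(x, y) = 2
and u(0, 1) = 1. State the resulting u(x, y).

Substitute the ansatz u = A y^{2} into the left-hand side.
Derivatives of the ansatz:
  u_xx = 0
  u_yy = 2 A
Term by term:
  -u_xx = 0
  u_yy = 2 A
So the left-hand side equals
  2 A
This must equal f(x, y) = 2 identically.
Matching coefficients of the independent functions:
  [constant term]:  2 A = 2
Solving: A = 1.
Check against the point condition:
  u(0, 1) = 1  ⟹  A = 1  ✓
Hence u(x, y) = y^{2}.

Answer: u(x, y) = y^{2}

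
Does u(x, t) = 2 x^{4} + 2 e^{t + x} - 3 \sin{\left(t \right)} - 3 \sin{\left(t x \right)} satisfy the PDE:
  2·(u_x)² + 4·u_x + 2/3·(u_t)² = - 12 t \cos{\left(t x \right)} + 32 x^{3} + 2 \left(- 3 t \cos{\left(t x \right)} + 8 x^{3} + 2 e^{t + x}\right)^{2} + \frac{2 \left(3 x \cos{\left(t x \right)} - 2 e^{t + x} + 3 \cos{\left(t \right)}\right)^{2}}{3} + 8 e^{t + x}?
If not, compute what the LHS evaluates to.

Answer: Yes

Derivation:
Evaluate each term of the left-hand side for u = 2 x^{4} + 2 e^{t + x} - 3 \sin{\left(t \right)} - 3 \sin{\left(t x \right)}.
Derivatives:
  u_x = - 3 t \cos{\left(t x \right)} + 8 x^{3} + 2 e^{t} e^{x}
  u_t = - 3 x \cos{\left(t x \right)} + 2 e^{t} e^{x} - 3 \cos{\left(t \right)}
Terms:
  2·(u_x)² = 2 \left(- 3 t \cos{\left(t x \right)} + 8 x^{3} + 2 e^{t + x}\right)^{2}
  4·u_x = - 12 t \cos{\left(t x \right)} + 32 x^{3} + 8 e^{t + x}
  2/3·(u_t)² = \frac{2 \left(3 x \cos{\left(t x \right)} - 2 e^{t + x} + 3 \cos{\left(t \right)}\right)^{2}}{3}
Sum: LHS = - 12 t \cos{\left(t x \right)} + 32 x^{3} + 2 \left(- 3 t \cos{\left(t x \right)} + 8 x^{3} + 2 e^{t + x}\right)^{2} + \frac{2 \left(3 x \cos{\left(t x \right)} - 2 e^{t + x} + 3 \cos{\left(t \right)}\right)^{2}}{3} + 8 e^{t + x}
This is exactly the given right-hand side, so u is a solution.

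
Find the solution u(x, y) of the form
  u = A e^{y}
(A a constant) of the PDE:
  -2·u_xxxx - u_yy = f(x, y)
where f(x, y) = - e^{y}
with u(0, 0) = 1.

Substitute the ansatz u = A e^{y} into the left-hand side.
Derivatives of the ansatz:
  u_xxxx = 0
  u_yy = A e^{y}
Term by term:
  -2·u_xxxx = 0
  -u_yy = - A e^{y}
So the left-hand side equals
  - A e^{y}
This must equal f(x, y) = - e^{y} identically.
Matching coefficients of the independent functions:
  [e^{y}]:  - A = -1
Solving: A = 1.
Check against the point condition:
  u(0, 0) = 1  ⟹  A = 1  ✓
Hence u(x, y) = e^{y}.

Answer: u(x, y) = e^{y}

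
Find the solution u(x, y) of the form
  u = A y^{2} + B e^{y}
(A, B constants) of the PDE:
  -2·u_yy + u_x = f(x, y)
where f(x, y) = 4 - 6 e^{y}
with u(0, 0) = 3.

Substitute the ansatz u = A y^{2} + B e^{y} into the left-hand side.
Derivatives of the ansatz:
  u_yy = 2 A + B e^{y}
  u_x = 0
Term by term:
  -2·u_yy = - 4 A - 2 B e^{y}
  u_x = 0
So the left-hand side equals
  - 4 A - 2 B e^{y}
This must equal f(x, y) = 4 - 6 e^{y} identically.
Matching coefficients of the independent functions:
  [constant term]:  - 4 A = 4
  [e^{y}]:  - 2 B = -6
Solving: A = -1, B = 3.
Check against the point condition:
  u(0, 0) = 3  ⟹  B = 3  ✓
Hence u(x, y) = - y^{2} + 3 e^{y}.

Answer: u(x, y) = - y^{2} + 3 e^{y}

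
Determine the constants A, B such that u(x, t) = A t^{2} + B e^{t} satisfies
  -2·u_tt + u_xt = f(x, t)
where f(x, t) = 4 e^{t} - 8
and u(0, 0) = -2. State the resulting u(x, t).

Substitute the ansatz u = A t^{2} + B e^{t} into the left-hand side.
Derivatives of the ansatz:
  u_tt = 2 A + B e^{t}
  u_xt = 0
Term by term:
  -2·u_tt = - 4 A - 2 B e^{t}
  u_xt = 0
So the left-hand side equals
  - 4 A - 2 B e^{t}
This must equal f(x, t) = 4 e^{t} - 8 identically.
Matching coefficients of the independent functions:
  [constant term]:  - 4 A = -8
  [e^{t}]:  - 2 B = 4
Solving: A = 2, B = -2.
Check against the point condition:
  u(0, 0) = -2  ⟹  B = -2  ✓
Hence u(x, t) = 2 t^{2} - 2 e^{t}.

Answer: u(x, t) = 2 t^{2} - 2 e^{t}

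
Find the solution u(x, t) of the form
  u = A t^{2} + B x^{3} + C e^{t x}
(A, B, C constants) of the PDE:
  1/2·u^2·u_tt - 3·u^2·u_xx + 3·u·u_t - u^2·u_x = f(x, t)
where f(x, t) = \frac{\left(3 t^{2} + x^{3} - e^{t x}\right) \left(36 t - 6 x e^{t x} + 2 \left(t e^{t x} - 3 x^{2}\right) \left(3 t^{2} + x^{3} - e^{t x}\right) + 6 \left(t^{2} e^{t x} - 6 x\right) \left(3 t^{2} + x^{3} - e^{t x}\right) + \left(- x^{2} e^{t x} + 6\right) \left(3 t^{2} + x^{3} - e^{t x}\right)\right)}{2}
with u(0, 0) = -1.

Substitute the ansatz u = A t^{2} + B x^{3} + C e^{t x} into the left-hand side.
Derivatives of the ansatz:
  u_tt = 2 A + C x^{2} e^{t x}
  u_xx = 6 B x + C t^{2} e^{t x}
  u_t = 2 A t + C x e^{t x}
  u_x = 3 B x^{2} + C t e^{t x}
Term by term:
  1/2·u^2·u_tt = A^{3} t^{4} + 2 A^{2} B t^{2} x^{3} + \frac{A^{2} C t^{4} x^{2} e^{t x}}{2} + 2 A^{2} C t^{2} e^{t x} + A B^{2} x^{6} + A B C t^{2} x^{5} e^{t x} + 2 A B C x^{3} e^{t x} + A C^{2} t^{2} x^{2} e^{2 t x} + A C^{2} e^{2 t x} + \frac{B^{2} C x^{8} e^{t x}}{2} + B C^{2} x^{5} e^{2 t x} + \frac{C^{3} x^{2} e^{3 t x}}{2}
  -3·u^2·u_xx = - 18 A^{2} B t^{4} x - 3 A^{2} C t^{6} e^{t x} - 36 A B^{2} t^{2} x^{4} - 6 A B C t^{4} x^{3} e^{t x} - 36 A B C t^{2} x e^{t x} - 6 A C^{2} t^{4} e^{2 t x} - 18 B^{3} x^{7} - 3 B^{2} C t^{2} x^{6} e^{t x} - 36 B^{2} C x^{4} e^{t x} - 6 B C^{2} t^{2} x^{3} e^{2 t x} - 18 B C^{2} x e^{2 t x} - 3 C^{3} t^{2} e^{3 t x}
  3·u·u_t = 6 A^{2} t^{3} + 6 A B t x^{3} + 3 A C t^{2} x e^{t x} + 6 A C t e^{t x} + 3 B C x^{4} e^{t x} + 3 C^{2} x e^{2 t x}
  -u^2·u_x = - 3 A^{2} B t^{4} x^{2} - A^{2} C t^{5} e^{t x} - 6 A B^{2} t^{2} x^{5} - 2 A B C t^{3} x^{3} e^{t x} - 6 A B C t^{2} x^{2} e^{t x} - 2 A C^{2} t^{3} e^{2 t x} - 3 B^{3} x^{8} - B^{2} C t x^{6} e^{t x} - 6 B^{2} C x^{5} e^{t x} - 2 B C^{2} t x^{3} e^{2 t x} - 3 B C^{2} x^{2} e^{2 t x} - C^{3} t e^{3 t x}
Sum these and collect like terms in the independent variables.
This must equal f(x, t) identically; expanded, f = 27 t^{6} e^{t x} + 9 t^{5} e^{t x} + 18 t^{4} x^{3} e^{t x} - \frac{9 t^{4} x^{2} e^{t x}}{2} - 27 t^{4} x^{2} - 162 t^{4} x - 18 t^{4} e^{2 t x} + 27 t^{4} + 6 t^{3} x^{3} e^{t x} - 6 t^{3} e^{2 t x} + 54 t^{3} + 3 t^{2} x^{6} e^{t x} - 3 t^{2} x^{5} e^{t x} - 18 t^{2} x^{5} - 108 t^{2} x^{4} - 6 t^{2} x^{3} e^{2 t x} + 18 t^{2} x^{3} + 3 t^{2} x^{2} e^{2 t x} + 18 t^{2} x^{2} e^{t x} + 99 t^{2} x e^{t x} + 3 t^{2} e^{3 t x} - 18 t^{2} e^{t x} + t x^{6} e^{t x} - 2 t x^{3} e^{2 t x} + 18 t x^{3} + t e^{3 t x} - 18 t e^{t x} - \frac{x^{8} e^{t x}}{2} - 3 x^{8} - 18 x^{7} + 3 x^{6} + x^{5} e^{2 t x} + 6 x^{5} e^{t x} + 33 x^{4} e^{t x} - 6 x^{3} e^{t x} - \frac{x^{2} e^{3 t x}}{2} - 3 x^{2} e^{2 t x} - 15 x e^{2 t x} + 3 e^{2 t x}.
Matching coefficients of the independent functions:
(each divided by its leading coefficient; functions giving the same equation are listed together)
  [t^{3}]:  A^{2} - 9 = 0
  [t^{4}]:  A^{3} - 27 = 0
  [x^{6}, t^{2} x^{4}, t^{2} x^{5}]:  A B^{2} - 3 = 0
  [x^{7}, x^{8}]:  B^{3} - 1 = 0
  [t x^{3}]:  A B - 3 = 0
  [t e^{t x}]:  A C + 3 = 0
  [t e^{3 t x}, t^{2} e^{3 t x}, x^{2} e^{3 t x}]:  C^{3} + 1 = 0
  [t^{2} x^{3}, t^{4} x, t^{4} x^{2}]:  A^{2} B - 9 = 0
  [t^{2} e^{t x}, t^{5} e^{t x}, t^{6} e^{t x}, …]:  A^{2} C + 9 = 0
  [t^{3} e^{2 t x}, t^{4} e^{2 t x}, t^{2} x^{2} e^{2 t x}, …]:  A C^{2} - 3 = 0
  [x e^{2 t x}]:  B C^{2} - \frac{C^{2}}{6} - \frac{5}{6} = 0
  [x^{2} e^{2 t x}, x^{5} e^{2 t x}, t x^{3} e^{2 t x}, …]:  B C^{2} - 1 = 0
  [x^{3} e^{t x}, t^{2} x^{2} e^{t x}, t^{2} x^{5} e^{t x}, …]:  A B C + 3 = 0
  [x^{4} e^{t x}]:  B^{2} C - \frac{B C}{12} + \frac{11}{12} = 0
  [x^{5} e^{t x}, x^{8} e^{t x}, t x^{6} e^{t x}, …]:  B^{2} C + 1 = 0
  [t^{2} x e^{t x}]:  A B C - \frac{A C}{12} + \frac{11}{4} = 0
Solving: A = 3, B = 1, C = -1.
Check against the point condition:
  u(0, 0) = -1  ⟹  C = -1  ✓
Hence u(x, t) = 3 t^{2} + x^{3} - e^{t x}.

Answer: u(x, t) = 3 t^{2} + x^{3} - e^{t x}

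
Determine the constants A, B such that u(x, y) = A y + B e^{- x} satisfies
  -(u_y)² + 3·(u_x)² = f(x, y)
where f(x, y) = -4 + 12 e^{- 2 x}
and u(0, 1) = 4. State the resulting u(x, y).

Substitute the ansatz u = A y + B e^{- x} into the left-hand side.
Derivatives of the ansatz:
  u_y = A
  u_x = - B e^{- x}
Term by term:
  -(u_y)² = - A^{2}
  3·(u_x)² = 3 B^{2} e^{- 2 x}
So the left-hand side equals
  - A^{2} + 3 B^{2} e^{- 2 x}
This must equal f(x, y) = -4 + 12 e^{- 2 x} identically.
Matching coefficients of the independent functions:
  [constant term]:  - A^{2} = -4
  [e^{- 2 x}]:  3 B^{2} = 12
These equations allow (A, B) = (-2, -2) or (-2, 2) or (2, -2) or (2, 2).
Impose the point condition(s):
  u(0, 1) = 4  ⟹  A + B = 4
Only A = 2, B = 2 satisfies everything.
Hence u(x, y) = 2 y + 2 e^{- x}.

Answer: u(x, y) = 2 y + 2 e^{- x}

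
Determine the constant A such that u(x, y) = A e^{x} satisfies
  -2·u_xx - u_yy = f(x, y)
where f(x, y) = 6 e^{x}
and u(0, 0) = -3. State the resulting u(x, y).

Answer: u(x, y) = - 3 e^{x}

Derivation:
Substitute the ansatz u = A e^{x} into the left-hand side.
Derivatives of the ansatz:
  u_xx = A e^{x}
  u_yy = 0
Term by term:
  -2·u_xx = - 2 A e^{x}
  -u_yy = 0
So the left-hand side equals
  - 2 A e^{x}
This must equal f(x, y) = 6 e^{x} identically.
Matching coefficients of the independent functions:
  [e^{x}]:  - 2 A = 6
Solving: A = -3.
Check against the point condition:
  u(0, 0) = -3  ⟹  A = -3  ✓
Hence u(x, y) = - 3 e^{x}.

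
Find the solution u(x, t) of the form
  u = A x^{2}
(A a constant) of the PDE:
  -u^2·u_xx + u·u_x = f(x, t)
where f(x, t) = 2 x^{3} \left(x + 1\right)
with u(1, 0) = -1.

Substitute the ansatz u = A x^{2} into the left-hand side.
Derivatives of the ansatz:
  u_xx = 2 A
  u_x = 2 A x
Term by term:
  -u^2·u_xx = - 2 A^{3} x^{4}
  u·u_x = 2 A^{2} x^{3}
So the left-hand side equals
  - 2 A^{3} x^{4} + 2 A^{2} x^{3}
This must equal f(x, t) identically; expanded, f = 2 x^{4} + 2 x^{3}.
Matching coefficients of the independent functions:
  [x^{3}]:  2 A^{2} = 2
  [x^{4}]:  - 2 A^{3} = 2
Solving: A = -1.
Check against the point condition:
  u(1, 0) = -1  ⟹  A = -1  ✓
Hence u(x, t) = - x^{2}.

Answer: u(x, t) = - x^{2}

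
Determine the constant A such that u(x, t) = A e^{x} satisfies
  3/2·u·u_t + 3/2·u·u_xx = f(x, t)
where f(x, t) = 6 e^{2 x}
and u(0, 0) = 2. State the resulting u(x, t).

Answer: u(x, t) = 2 e^{x}

Derivation:
Substitute the ansatz u = A e^{x} into the left-hand side.
Derivatives of the ansatz:
  u_t = 0
  u_xx = A e^{x}
Term by term:
  3/2·u·u_t = 0
  3/2·u·u_xx = \frac{3 A^{2} e^{2 x}}{2}
So the left-hand side equals
  \frac{3 A^{2} e^{2 x}}{2}
This must equal f(x, t) = 6 e^{2 x} identically.
Matching coefficients of the independent functions:
  [e^{2 x}]:  \frac{3 A^{2}}{2} = 6
These equations allow (A) = (-2) or (2).
Impose the point condition(s):
  u(0, 0) = 2  ⟹  A = 2
Only A = 2 satisfies everything.
Hence u(x, t) = 2 e^{x}.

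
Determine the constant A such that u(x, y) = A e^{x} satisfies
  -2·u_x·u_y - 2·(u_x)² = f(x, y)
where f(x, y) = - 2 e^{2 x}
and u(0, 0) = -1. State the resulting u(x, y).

Answer: u(x, y) = - e^{x}

Derivation:
Substitute the ansatz u = A e^{x} into the left-hand side.
Derivatives of the ansatz:
  u_x = A e^{x}
  u_y = 0
Term by term:
  -2·u_x·u_y = 0
  -2·(u_x)² = - 2 A^{2} e^{2 x}
So the left-hand side equals
  - 2 A^{2} e^{2 x}
This must equal f(x, y) = - 2 e^{2 x} identically.
Matching coefficients of the independent functions:
  [e^{2 x}]:  - 2 A^{2} = -2
These equations allow (A) = (-1) or (1).
Impose the point condition(s):
  u(0, 0) = -1  ⟹  A = -1
Only A = -1 satisfies everything.
Hence u(x, y) = - e^{x}.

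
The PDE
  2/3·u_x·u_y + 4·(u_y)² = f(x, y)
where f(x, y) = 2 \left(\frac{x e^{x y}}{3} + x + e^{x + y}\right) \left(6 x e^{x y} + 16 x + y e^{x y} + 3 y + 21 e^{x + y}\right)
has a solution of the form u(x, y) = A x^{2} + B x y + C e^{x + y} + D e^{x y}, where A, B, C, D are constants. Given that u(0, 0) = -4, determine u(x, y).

Substitute the ansatz u = A x^{2} + B x y + C e^{x + y} + D e^{x y} into the left-hand side.
Derivatives of the ansatz:
  u_x = 2 A x + B y + C e^{x} e^{y} + D y e^{x y}
  u_y = B x + C e^{x} e^{y} + D x e^{x y}
Term by term:
  2/3·u_x·u_y = \frac{4 A B x^{2}}{3} + \frac{4 A C x e^{x} e^{y}}{3} + \frac{4 A D x^{2} e^{x y}}{3} + \frac{2 B^{2} x y}{3} + \frac{2 B C x e^{x} e^{y}}{3} + \frac{2 B C y e^{x} e^{y}}{3} + \frac{4 B D x y e^{x y}}{3} + \frac{2 C^{2} e^{2 x} e^{2 y}}{3} + \frac{2 C D x e^{x} e^{y} e^{x y}}{3} + \frac{2 C D y e^{x} e^{y} e^{x y}}{3} + \frac{2 D^{2} x y e^{2 x y}}{3}
  4·(u_y)² = 4 B^{2} x^{2} + 8 B C x e^{x} e^{y} + 8 B D x^{2} e^{x y} + 4 C^{2} e^{2 x} e^{2 y} + 8 C D x e^{x} e^{y} e^{x y} + 4 D^{2} x^{2} e^{2 x y}
So the left-hand side equals
  \frac{4 A B x^{2}}{3} + \frac{4 A C x e^{x} e^{y}}{3} + \frac{4 A D x^{2} e^{x y}}{3} + 4 B^{2} x^{2} + \frac{2 B^{2} x y}{3} + \frac{26 B C x e^{x} e^{y}}{3} + \frac{2 B C y e^{x} e^{y}}{3} + 8 B D x^{2} e^{x y} + \frac{4 B D x y e^{x y}}{3} + \frac{14 C^{2} e^{2 x} e^{2 y}}{3} + \frac{26 C D x e^{x} e^{y} e^{x y}}{3} + \frac{2 C D y e^{x} e^{y} e^{x y}}{3} + 4 D^{2} x^{2} e^{2 x y} + \frac{2 D^{2} x y e^{2 x y}}{3}
This must equal f(x, y) identically; expanded, f = 4 x^{2} e^{2 x y} + \frac{68 x^{2} e^{x y}}{3} + 32 x^{2} + \frac{2 x y e^{2 x y}}{3} + 4 x y e^{x y} + 6 x y + 26 x e^{x} e^{y} e^{x y} + 74 x e^{x} e^{y} + 2 y e^{x} e^{y} e^{x y} + 6 y e^{x} e^{y} + 42 e^{2 x} e^{2 y}.
Matching coefficients of the independent functions:
  [x^{2}]:  \frac{4 A B}{3} + 4 B^{2} = 32
  [x y]:  \frac{2 B^{2}}{3} = 6
  [x^{2} e^{x y}]:  \frac{4 A D}{3} + 8 B D = \frac{68}{3}
  [x^{2} e^{2 x y}]:  4 D^{2} = 4
  [e^{2 x} e^{2 y}]:  \frac{14 C^{2}}{3} = 42
  [x y e^{x y}]:  \frac{4 B D}{3} = 4
  [x y e^{2 x y}]:  \frac{2 D^{2}}{3} = \frac{2}{3}
  [x e^{x} e^{y}]:  \frac{4 A C}{3} + \frac{26 B C}{3} = 74
  [y e^{x} e^{y}]:  \frac{2 B C}{3} = 6
  [x e^{x} e^{y} e^{x y}]:  \frac{26 C D}{3} = 26
  [y e^{x} e^{y} e^{x y}]:  \frac{2 C D}{3} = 2
These equations allow (A, B, C, D) = (-1, 3, 3, 1) or (1, -3, -3, -1).
Impose the point condition(s):
  u(0, 0) = -4  ⟹  C + D = -4
Only A = 1, B = -3, C = -3, D = -1 satisfies everything.
Hence u(x, y) = x^{2} - 3 x y - e^{x y} - 3 e^{x + y}.

Answer: u(x, y) = x^{2} - 3 x y - e^{x y} - 3 e^{x + y}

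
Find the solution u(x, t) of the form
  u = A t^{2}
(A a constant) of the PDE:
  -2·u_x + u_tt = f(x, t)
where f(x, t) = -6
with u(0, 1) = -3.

Substitute the ansatz u = A t^{2} into the left-hand side.
Derivatives of the ansatz:
  u_x = 0
  u_tt = 2 A
Term by term:
  -2·u_x = 0
  u_tt = 2 A
So the left-hand side equals
  2 A
This must equal f(x, t) = -6 identically.
Matching coefficients of the independent functions:
  [constant term]:  2 A = -6
Solving: A = -3.
Check against the point condition:
  u(0, 1) = -3  ⟹  A = -3  ✓
Hence u(x, t) = - 3 t^{2}.

Answer: u(x, t) = - 3 t^{2}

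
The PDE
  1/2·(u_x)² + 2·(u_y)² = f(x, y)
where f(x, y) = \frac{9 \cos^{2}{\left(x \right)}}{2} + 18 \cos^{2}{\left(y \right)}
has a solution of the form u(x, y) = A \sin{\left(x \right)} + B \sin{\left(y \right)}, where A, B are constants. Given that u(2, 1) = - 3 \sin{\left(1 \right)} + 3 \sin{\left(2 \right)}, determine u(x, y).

Answer: u(x, y) = 3 \sin{\left(x \right)} - 3 \sin{\left(y \right)}

Derivation:
Substitute the ansatz u = A \sin{\left(x \right)} + B \sin{\left(y \right)} into the left-hand side.
Derivatives of the ansatz:
  u_x = A \cos{\left(x \right)}
  u_y = B \cos{\left(y \right)}
Term by term:
  1/2·(u_x)² = \frac{A^{2} \cos^{2}{\left(x \right)}}{2}
  2·(u_y)² = 2 B^{2} \cos^{2}{\left(y \right)}
So the left-hand side equals
  \frac{A^{2} \cos^{2}{\left(x \right)}}{2} + 2 B^{2} \cos^{2}{\left(y \right)}
This must equal f(x, y) = \frac{9 \cos^{2}{\left(x \right)}}{2} + 18 \cos^{2}{\left(y \right)} identically.
Matching coefficients of the independent functions:
  [\cos^{2}{\left(x \right)}]:  \frac{A^{2}}{2} = \frac{9}{2}
  [\cos^{2}{\left(y \right)}]:  2 B^{2} = 18
These equations allow (A, B) = (-3, -3) or (-3, 3) or (3, -3) or (3, 3).
Impose the point condition(s):
  u(2, 1) = - 3 \sin{\left(1 \right)} + 3 \sin{\left(2 \right)}  ⟹  A \sin{\left(2 \right)} + B \sin{\left(1 \right)} = - 3 \sin{\left(1 \right)} + 3 \sin{\left(2 \right)}
Only A = 3, B = -3 satisfies everything.
Hence u(x, y) = 3 \sin{\left(x \right)} - 3 \sin{\left(y \right)}.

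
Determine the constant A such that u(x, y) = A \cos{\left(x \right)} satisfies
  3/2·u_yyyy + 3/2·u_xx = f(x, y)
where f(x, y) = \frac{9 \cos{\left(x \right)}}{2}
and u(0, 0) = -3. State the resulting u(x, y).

Substitute the ansatz u = A \cos{\left(x \right)} into the left-hand side.
Derivatives of the ansatz:
  u_yyyy = 0
  u_xx = - A \cos{\left(x \right)}
Term by term:
  3/2·u_yyyy = 0
  3/2·u_xx = - \frac{3 A \cos{\left(x \right)}}{2}
So the left-hand side equals
  - \frac{3 A \cos{\left(x \right)}}{2}
This must equal f(x, y) = \frac{9 \cos{\left(x \right)}}{2} identically.
Matching coefficients of the independent functions:
  [\cos{\left(x \right)}]:  - \frac{3 A}{2} = \frac{9}{2}
Solving: A = -3.
Check against the point condition:
  u(0, 0) = -3  ⟹  A = -3  ✓
Hence u(x, y) = - 3 \cos{\left(x \right)}.

Answer: u(x, y) = - 3 \cos{\left(x \right)}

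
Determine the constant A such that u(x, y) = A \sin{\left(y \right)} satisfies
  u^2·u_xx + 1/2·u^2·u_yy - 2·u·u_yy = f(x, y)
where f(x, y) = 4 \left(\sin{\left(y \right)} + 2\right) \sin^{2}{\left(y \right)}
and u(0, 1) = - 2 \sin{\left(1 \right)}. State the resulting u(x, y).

Answer: u(x, y) = - 2 \sin{\left(y \right)}

Derivation:
Substitute the ansatz u = A \sin{\left(y \right)} into the left-hand side.
Derivatives of the ansatz:
  u_xx = 0
  u_yy = - A \sin{\left(y \right)}
Term by term:
  u^2·u_xx = 0
  1/2·u^2·u_yy = - \frac{A^{3} \sin^{3}{\left(y \right)}}{2}
  -2·u·u_yy = 2 A^{2} \sin^{2}{\left(y \right)}
So the left-hand side equals
  - \frac{A^{3} \sin^{3}{\left(y \right)}}{2} + 2 A^{2} \sin^{2}{\left(y \right)}
This must equal f(x, y) identically; expanded, f = 4 \sin^{3}{\left(y \right)} + 8 \sin^{2}{\left(y \right)}.
Matching coefficients of the independent functions:
  [\sin^{2}{\left(y \right)}]:  2 A^{2} = 8
  [\sin^{3}{\left(y \right)}]:  - \frac{A^{3}}{2} = 4
Solving: A = -2.
Check against the point condition:
  u(0, 1) = - 2 \sin{\left(1 \right)}  ⟹  A \sin{\left(1 \right)} = - 2 \sin{\left(1 \right)}  ✓
Hence u(x, y) = - 2 \sin{\left(y \right)}.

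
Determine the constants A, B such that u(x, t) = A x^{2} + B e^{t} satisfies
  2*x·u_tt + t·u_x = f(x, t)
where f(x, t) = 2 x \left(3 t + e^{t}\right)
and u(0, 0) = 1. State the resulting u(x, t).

Substitute the ansatz u = A x^{2} + B e^{t} into the left-hand side.
Derivatives of the ansatz:
  u_tt = B e^{t}
  u_x = 2 A x
Term by term:
  2*x·u_tt = 2 B x e^{t}
  t·u_x = 2 A t x
So the left-hand side equals
  2 A t x + 2 B x e^{t}
This must equal f(x, t) = 2 x \left(3 t + e^{t}\right) identically.
Matching coefficients of the independent functions:
  [t x]:  2 A = 6
  [x e^{t}]:  2 B = 2
Solving: A = 3, B = 1.
Check against the point condition:
  u(0, 0) = 1  ⟹  B = 1  ✓
Hence u(x, t) = 3 x^{2} + e^{t}.

Answer: u(x, t) = 3 x^{2} + e^{t}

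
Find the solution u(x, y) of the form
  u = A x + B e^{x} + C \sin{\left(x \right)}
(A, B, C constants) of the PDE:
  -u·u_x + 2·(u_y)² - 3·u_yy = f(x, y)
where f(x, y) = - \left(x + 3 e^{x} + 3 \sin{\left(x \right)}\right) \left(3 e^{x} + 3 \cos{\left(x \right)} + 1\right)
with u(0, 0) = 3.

Substitute the ansatz u = A x + B e^{x} + C \sin{\left(x \right)} into the left-hand side.
Derivatives of the ansatz:
  u_x = A + B e^{x} + C \cos{\left(x \right)}
  u_y = 0
  u_yy = 0
Term by term:
  -u·u_x = - A^{2} x - A B x e^{x} - A B e^{x} - A C x \cos{\left(x \right)} - A C \sin{\left(x \right)} - B^{2} e^{2 x} - B C e^{x} \sin{\left(x \right)} - B C e^{x} \cos{\left(x \right)} - C^{2} \sin{\left(x \right)} \cos{\left(x \right)}
  2·(u_y)² = 0
  -3·u_yy = 0
So the left-hand side equals
  - A^{2} x - A B x e^{x} - A B e^{x} - A C x \cos{\left(x \right)} - A C \sin{\left(x \right)} - B^{2} e^{2 x} - B C e^{x} \sin{\left(x \right)} - B C e^{x} \cos{\left(x \right)} - C^{2} \sin{\left(x \right)} \cos{\left(x \right)}
This must equal f(x, y) identically; expanded, f = - 3 x e^{x} - 3 x \cos{\left(x \right)} - x - 9 e^{2 x} - 9 e^{x} \sin{\left(x \right)} - 9 e^{x} \cos{\left(x \right)} - 3 e^{x} - 9 \sin{\left(x \right)} \cos{\left(x \right)} - 3 \sin{\left(x \right)}.
Matching coefficients of the independent functions:
  [x]:  - A^{2} = -1
  [x e^{x}, e^{x}]:  - A B = -3
  [x \cos{\left(x \right)}, \sin{\left(x \right)}]:  - A C = -3
  [e^{x} \sin{\left(x \right)}, e^{x} \cos{\left(x \right)}]:  - B C = -9
  [\sin{\left(x \right)} \cos{\left(x \right)}]:  - C^{2} = -9
  [e^{2 x}]:  - B^{2} = -9
These equations allow (A, B, C) = (-1, -3, -3) or (1, 3, 3).
Impose the point condition(s):
  u(0, 0) = 3  ⟹  B = 3
Only A = 1, B = 3, C = 3 satisfies everything.
Hence u(x, y) = x + 3 e^{x} + 3 \sin{\left(x \right)}.

Answer: u(x, y) = x + 3 e^{x} + 3 \sin{\left(x \right)}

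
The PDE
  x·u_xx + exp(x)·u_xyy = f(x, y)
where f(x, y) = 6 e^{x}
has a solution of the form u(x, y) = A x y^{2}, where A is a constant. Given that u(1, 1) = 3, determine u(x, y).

Answer: u(x, y) = 3 x y^{2}

Derivation:
Substitute the ansatz u = A x y^{2} into the left-hand side.
Derivatives of the ansatz:
  u_xx = 0
  u_xyy = 2 A
Term by term:
  x·u_xx = 0
  exp(x)·u_xyy = 2 A e^{x}
So the left-hand side equals
  2 A e^{x}
This must equal f(x, y) = 6 e^{x} identically.
Matching coefficients of the independent functions:
  [e^{x}]:  2 A = 6
Solving: A = 3.
Check against the point condition:
  u(1, 1) = 3  ⟹  A = 3  ✓
Hence u(x, y) = 3 x y^{2}.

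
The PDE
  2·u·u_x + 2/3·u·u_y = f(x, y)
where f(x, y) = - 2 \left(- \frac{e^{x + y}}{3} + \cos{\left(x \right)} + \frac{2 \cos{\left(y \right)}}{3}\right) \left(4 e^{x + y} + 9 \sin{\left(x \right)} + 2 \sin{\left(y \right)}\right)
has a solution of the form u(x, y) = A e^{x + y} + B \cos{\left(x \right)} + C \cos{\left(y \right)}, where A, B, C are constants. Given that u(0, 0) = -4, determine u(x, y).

Substitute the ansatz u = A e^{x + y} + B \cos{\left(x \right)} + C \cos{\left(y \right)} into the left-hand side.
Derivatives of the ansatz:
  u_x = A e^{x} e^{y} - B \sin{\left(x \right)}
  u_y = A e^{x} e^{y} - C \sin{\left(y \right)}
Term by term:
  2·u·u_x = 2 A^{2} e^{2 x} e^{2 y} - 2 A B e^{x} e^{y} \sin{\left(x \right)} + 2 A B e^{x} e^{y} \cos{\left(x \right)} + 2 A C e^{x} e^{y} \cos{\left(y \right)} - 2 B^{2} \sin{\left(x \right)} \cos{\left(x \right)} - 2 B C \sin{\left(x \right)} \cos{\left(y \right)}
  2/3·u·u_y = \frac{2 A^{2} e^{2 x} e^{2 y}}{3} + \frac{2 A B e^{x} e^{y} \cos{\left(x \right)}}{3} - \frac{2 A C e^{x} e^{y} \sin{\left(y \right)}}{3} + \frac{2 A C e^{x} e^{y} \cos{\left(y \right)}}{3} - \frac{2 B C \sin{\left(y \right)} \cos{\left(x \right)}}{3} - \frac{2 C^{2} \sin{\left(y \right)} \cos{\left(y \right)}}{3}
So the left-hand side equals
  \frac{8 A^{2} e^{2 x} e^{2 y}}{3} - 2 A B e^{x} e^{y} \sin{\left(x \right)} + \frac{8 A B e^{x} e^{y} \cos{\left(x \right)}}{3} - \frac{2 A C e^{x} e^{y} \sin{\left(y \right)}}{3} + \frac{8 A C e^{x} e^{y} \cos{\left(y \right)}}{3} - 2 B^{2} \sin{\left(x \right)} \cos{\left(x \right)} - 2 B C \sin{\left(x \right)} \cos{\left(y \right)} - \frac{2 B C \sin{\left(y \right)} \cos{\left(x \right)}}{3} - \frac{2 C^{2} \sin{\left(y \right)} \cos{\left(y \right)}}{3}
This must equal f(x, y) identically; expanded, f = \frac{8 e^{2 x} e^{2 y}}{3} + 6 e^{x} e^{y} \sin{\left(x \right)} + \frac{4 e^{x} e^{y} \sin{\left(y \right)}}{3} - 8 e^{x} e^{y} \cos{\left(x \right)} - \frac{16 e^{x} e^{y} \cos{\left(y \right)}}{3} - 18 \sin{\left(x \right)} \cos{\left(x \right)} - 12 \sin{\left(x \right)} \cos{\left(y \right)} - 4 \sin{\left(y \right)} \cos{\left(x \right)} - \frac{8 \sin{\left(y \right)} \cos{\left(y \right)}}{3}.
Matching coefficients of the independent functions:
  [e^{2 x} e^{2 y}]:  \frac{8 A^{2}}{3} = \frac{8}{3}
  [\sin{\left(x \right)} \cos{\left(x \right)}]:  - 2 B^{2} = -18
  [\sin{\left(x \right)} \cos{\left(y \right)}]:  - 2 B C = -12
  [\sin{\left(y \right)} \cos{\left(x \right)}]:  - \frac{2 B C}{3} = -4
  [\sin{\left(y \right)} \cos{\left(y \right)}]:  - \frac{2 C^{2}}{3} = - \frac{8}{3}
  [e^{x} e^{y} \sin{\left(x \right)}]:  - 2 A B = 6
  [e^{x} e^{y} \sin{\left(y \right)}]:  - \frac{2 A C}{3} = \frac{4}{3}
  [e^{x} e^{y} \cos{\left(x \right)}]:  \frac{8 A B}{3} = -8
  [e^{x} e^{y} \cos{\left(y \right)}]:  \frac{8 A C}{3} = - \frac{16}{3}
These equations allow (A, B, C) = (-1, 3, 2) or (1, -3, -2).
Impose the point condition(s):
  u(0, 0) = -4  ⟹  A + B + C = -4
Only A = 1, B = -3, C = -2 satisfies everything.
Hence u(x, y) = e^{x + y} - 3 \cos{\left(x \right)} - 2 \cos{\left(y \right)}.

Answer: u(x, y) = e^{x + y} - 3 \cos{\left(x \right)} - 2 \cos{\left(y \right)}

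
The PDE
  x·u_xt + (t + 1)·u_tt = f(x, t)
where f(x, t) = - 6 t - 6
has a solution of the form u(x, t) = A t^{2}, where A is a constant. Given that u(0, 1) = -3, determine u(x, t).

Substitute the ansatz u = A t^{2} into the left-hand side.
Derivatives of the ansatz:
  u_xt = 0
  u_tt = 2 A
Term by term:
  x·u_xt = 0
  (t + 1)·u_tt = 2 A t + 2 A
So the left-hand side equals
  2 A t + 2 A
This must equal f(x, t) = - 6 t - 6 identically.
Matching coefficients of the independent functions:
  [constant term, t]:  2 A = -6
Solving: A = -3.
Check against the point condition:
  u(0, 1) = -3  ⟹  A = -3  ✓
Hence u(x, t) = - 3 t^{2}.

Answer: u(x, t) = - 3 t^{2}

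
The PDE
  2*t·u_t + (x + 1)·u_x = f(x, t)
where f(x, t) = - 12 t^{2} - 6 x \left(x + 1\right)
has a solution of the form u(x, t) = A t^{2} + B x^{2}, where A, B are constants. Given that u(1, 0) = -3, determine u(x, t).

Substitute the ansatz u = A t^{2} + B x^{2} into the left-hand side.
Derivatives of the ansatz:
  u_t = 2 A t
  u_x = 2 B x
Term by term:
  2*t·u_t = 4 A t^{2}
  (x + 1)·u_x = 2 B x^{2} + 2 B x
So the left-hand side equals
  4 A t^{2} + 2 B x^{2} + 2 B x
This must equal f(x, t) identically; expanded, f = - 12 t^{2} - 6 x^{2} - 6 x.
Matching coefficients of the independent functions:
  [t^{2}]:  4 A = -12
  [x, x^{2}]:  2 B = -6
Solving: A = -3, B = -3.
Check against the point condition:
  u(1, 0) = -3  ⟹  B = -3  ✓
Hence u(x, t) = - 3 t^{2} - 3 x^{2}.

Answer: u(x, t) = - 3 t^{2} - 3 x^{2}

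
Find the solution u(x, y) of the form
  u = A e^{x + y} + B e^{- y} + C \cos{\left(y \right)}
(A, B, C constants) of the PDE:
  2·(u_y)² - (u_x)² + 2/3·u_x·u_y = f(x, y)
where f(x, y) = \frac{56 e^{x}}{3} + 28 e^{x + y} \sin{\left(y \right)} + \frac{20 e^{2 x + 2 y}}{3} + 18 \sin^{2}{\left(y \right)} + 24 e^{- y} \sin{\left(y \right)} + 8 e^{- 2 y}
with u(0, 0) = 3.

Answer: u(x, y) = - 2 e^{x + y} + 3 \cos{\left(y \right)} + 2 e^{- y}

Derivation:
Substitute the ansatz u = A e^{x + y} + B e^{- y} + C \cos{\left(y \right)} into the left-hand side.
Derivatives of the ansatz:
  u_y = A e^{x} e^{y} - B e^{- y} - C \sin{\left(y \right)}
  u_x = A e^{x} e^{y}
Term by term:
  2·(u_y)² = 2 A^{2} e^{2 x} e^{2 y} - 4 A B e^{x} - 4 A C e^{x} e^{y} \sin{\left(y \right)} + 2 B^{2} e^{- 2 y} + 4 B C e^{- y} \sin{\left(y \right)} + 2 C^{2} \sin^{2}{\left(y \right)}
  -(u_x)² = - A^{2} e^{2 x} e^{2 y}
  2/3·u_x·u_y = \frac{2 A^{2} e^{2 x} e^{2 y}}{3} - \frac{2 A B e^{x}}{3} - \frac{2 A C e^{x} e^{y} \sin{\left(y \right)}}{3}
So the left-hand side equals
  \frac{5 A^{2} e^{2 x} e^{2 y}}{3} - \frac{14 A B e^{x}}{3} - \frac{14 A C e^{x} e^{y} \sin{\left(y \right)}}{3} + 2 B^{2} e^{- 2 y} + 4 B C e^{- y} \sin{\left(y \right)} + 2 C^{2} \sin^{2}{\left(y \right)}
This must equal f(x, y) identically; expanded, f = \frac{20 e^{2 x} e^{2 y}}{3} + 28 e^{x} e^{y} \sin{\left(y \right)} + \frac{56 e^{x}}{3} + 18 \sin^{2}{\left(y \right)} + 24 e^{- y} \sin{\left(y \right)} + 8 e^{- 2 y}.
Matching coefficients of the independent functions:
  [e^{2 x} e^{2 y}]:  \frac{5 A^{2}}{3} = \frac{20}{3}
  [e^{- y} \sin{\left(y \right)}]:  4 B C = 24
  [e^{x} e^{y} \sin{\left(y \right)}]:  - \frac{14 A C}{3} = 28
  [e^{x}]:  - \frac{14 A B}{3} = \frac{56}{3}
  [e^{- 2 y}]:  2 B^{2} = 8
  [\sin^{2}{\left(y \right)}]:  2 C^{2} = 18
These equations allow (A, B, C) = (-2, 2, 3) or (2, -2, -3).
Impose the point condition(s):
  u(0, 0) = 3  ⟹  A + B + C = 3
Only A = -2, B = 2, C = 3 satisfies everything.
Hence u(x, y) = - 2 e^{x + y} + 3 \cos{\left(y \right)} + 2 e^{- y}.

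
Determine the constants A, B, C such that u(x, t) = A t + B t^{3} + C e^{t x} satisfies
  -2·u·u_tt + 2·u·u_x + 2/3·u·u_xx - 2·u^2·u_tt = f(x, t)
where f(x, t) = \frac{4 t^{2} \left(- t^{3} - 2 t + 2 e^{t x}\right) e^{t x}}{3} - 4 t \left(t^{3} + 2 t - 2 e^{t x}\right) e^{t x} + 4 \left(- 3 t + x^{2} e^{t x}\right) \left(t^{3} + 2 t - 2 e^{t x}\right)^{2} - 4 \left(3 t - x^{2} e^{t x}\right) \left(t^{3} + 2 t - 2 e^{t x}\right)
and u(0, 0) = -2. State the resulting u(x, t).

Substitute the ansatz u = A t + B t^{3} + C e^{t x} into the left-hand side.
Derivatives of the ansatz:
  u_tt = 6 B t + C x^{2} e^{t x}
  u_x = C t e^{t x}
  u_xx = C t^{2} e^{t x}
Term by term:
  -2·u·u_tt = - 12 A B t^{2} - 2 A C t x^{2} e^{t x} - 12 B^{2} t^{4} - 2 B C t^{3} x^{2} e^{t x} - 12 B C t e^{t x} - 2 C^{2} x^{2} e^{2 t x}
  2·u·u_x = 2 A C t^{2} e^{t x} + 2 B C t^{4} e^{t x} + 2 C^{2} t e^{2 t x}
  2/3·u·u_xx = \frac{2 A C t^{3} e^{t x}}{3} + \frac{2 B C t^{5} e^{t x}}{3} + \frac{2 C^{2} t^{2} e^{2 t x}}{3}
  -2·u^2·u_tt = - 12 A^{2} B t^{3} - 2 A^{2} C t^{2} x^{2} e^{t x} - 24 A B^{2} t^{5} - 4 A B C t^{4} x^{2} e^{t x} - 24 A B C t^{2} e^{t x} - 4 A C^{2} t x^{2} e^{2 t x} - 12 B^{3} t^{7} - 2 B^{2} C t^{6} x^{2} e^{t x} - 24 B^{2} C t^{4} e^{t x} - 4 B C^{2} t^{3} x^{2} e^{2 t x} - 12 B C^{2} t e^{2 t x} - 2 C^{3} x^{2} e^{3 t x}
So the left-hand side equals
  - 12 A^{2} B t^{3} - 2 A^{2} C t^{2} x^{2} e^{t x} - 24 A B^{2} t^{5} - 4 A B C t^{4} x^{2} e^{t x} - 24 A B C t^{2} e^{t x} - 12 A B t^{2} - 4 A C^{2} t x^{2} e^{2 t x} + \frac{2 A C t^{3} e^{t x}}{3} + 2 A C t^{2} e^{t x} - 2 A C t x^{2} e^{t x} - 12 B^{3} t^{7} - 2 B^{2} C t^{6} x^{2} e^{t x} - 24 B^{2} C t^{4} e^{t x} - 12 B^{2} t^{4} - 4 B C^{2} t^{3} x^{2} e^{2 t x} - 12 B C^{2} t e^{2 t x} + \frac{2 B C t^{5} e^{t x}}{3} + 2 B C t^{4} e^{t x} - 2 B C t^{3} x^{2} e^{t x} - 12 B C t e^{t x} - 2 C^{3} x^{2} e^{3 t x} + \frac{2 C^{2} t^{2} e^{2 t x}}{3} + 2 C^{2} t e^{2 t x} - 2 C^{2} x^{2} e^{2 t x}
This must equal f(x, t) identically; expanded, f = - 12 t^{7} + 4 t^{6} x^{2} e^{t x} - \frac{4 t^{5} e^{t x}}{3} - 48 t^{5} + 16 t^{4} x^{2} e^{t x} + 44 t^{4} e^{t x} - 12 t^{4} - 16 t^{3} x^{2} e^{2 t x} + 4 t^{3} x^{2} e^{t x} - \frac{8 t^{3} e^{t x}}{3} - 48 t^{3} + 16 t^{2} x^{2} e^{t x} + \frac{8 t^{2} e^{2 t x}}{3} + 88 t^{2} e^{t x} - 24 t^{2} - 32 t x^{2} e^{2 t x} + 8 t x^{2} e^{t x} - 40 t e^{2 t x} + 24 t e^{t x} + 16 x^{2} e^{3 t x} - 8 x^{2} e^{2 t x}.
Matching coefficients of the independent functions:
(each divided by its leading coefficient; functions giving the same equation are listed together)
  [t^{2}]:  A B - 2 = 0
  [t^{3}]:  A^{2} B - 4 = 0
  [t^{4}]:  B^{2} - 1 = 0
  [t^{5}]:  A B^{2} - 2 = 0
  [t^{7}]:  B^{3} - 1 = 0
  [t e^{t x}, t^{5} e^{t x}, t^{3} x^{2} e^{t x}]:  B C + 2 = 0
  [t e^{2 t x}]:  B C^{2} - \frac{C^{2}}{6} - \frac{10}{3} = 0
  [t^{2} e^{t x}]:  A B C - \frac{A C}{12} + \frac{11}{3} = 0
  [t^{2} e^{2 t x}, x^{2} e^{2 t x}]:  C^{2} - 4 = 0
  [t^{3} e^{t x}, t x^{2} e^{t x}]:  A C + 4 = 0
  [t^{4} e^{t x}]:  B^{2} C - \frac{B C}{12} + \frac{11}{6} = 0
  [x^{2} e^{3 t x}]:  C^{3} + 8 = 0
  [t x^{2} e^{2 t x}]:  A C^{2} - 8 = 0
  [t^{2} x^{2} e^{t x}]:  A^{2} C + 8 = 0
  [t^{3} x^{2} e^{2 t x}]:  B C^{2} - 4 = 0
  [t^{4} x^{2} e^{t x}]:  A B C + 4 = 0
  [t^{6} x^{2} e^{t x}]:  B^{2} C + 2 = 0
Solving: A = 2, B = 1, C = -2.
Check against the point condition:
  u(0, 0) = -2  ⟹  C = -2  ✓
Hence u(x, t) = t^{3} + 2 t - 2 e^{t x}.

Answer: u(x, t) = t^{3} + 2 t - 2 e^{t x}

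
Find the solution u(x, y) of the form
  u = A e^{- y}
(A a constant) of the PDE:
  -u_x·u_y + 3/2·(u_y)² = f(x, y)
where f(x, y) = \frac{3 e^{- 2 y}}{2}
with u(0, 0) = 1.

Substitute the ansatz u = A e^{- y} into the left-hand side.
Derivatives of the ansatz:
  u_x = 0
  u_y = - A e^{- y}
Term by term:
  -u_x·u_y = 0
  3/2·(u_y)² = \frac{3 A^{2} e^{- 2 y}}{2}
So the left-hand side equals
  \frac{3 A^{2} e^{- 2 y}}{2}
This must equal f(x, y) = \frac{3 e^{- 2 y}}{2} identically.
Matching coefficients of the independent functions:
  [e^{- 2 y}]:  \frac{3 A^{2}}{2} = \frac{3}{2}
These equations allow (A) = (-1) or (1).
Impose the point condition(s):
  u(0, 0) = 1  ⟹  A = 1
Only A = 1 satisfies everything.
Hence u(x, y) = e^{- y}.

Answer: u(x, y) = e^{- y}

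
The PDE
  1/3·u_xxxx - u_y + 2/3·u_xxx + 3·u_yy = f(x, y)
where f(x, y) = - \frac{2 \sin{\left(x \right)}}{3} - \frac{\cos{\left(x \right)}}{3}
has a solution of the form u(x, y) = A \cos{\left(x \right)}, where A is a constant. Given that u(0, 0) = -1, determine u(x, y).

Answer: u(x, y) = - \cos{\left(x \right)}

Derivation:
Substitute the ansatz u = A \cos{\left(x \right)} into the left-hand side.
Derivatives of the ansatz:
  u_xxxx = A \cos{\left(x \right)}
  u_y = 0
  u_xxx = A \sin{\left(x \right)}
  u_yy = 0
Term by term:
  1/3·u_xxxx = \frac{A \cos{\left(x \right)}}{3}
  -u_y = 0
  2/3·u_xxx = \frac{2 A \sin{\left(x \right)}}{3}
  3·u_yy = 0
So the left-hand side equals
  \frac{2 A \sin{\left(x \right)}}{3} + \frac{A \cos{\left(x \right)}}{3}
This must equal f(x, y) = - \frac{2 \sin{\left(x \right)}}{3} - \frac{\cos{\left(x \right)}}{3} identically.
Matching coefficients of the independent functions:
  [\sin{\left(x \right)}]:  \frac{2 A}{3} = - \frac{2}{3}
  [\cos{\left(x \right)}]:  \frac{A}{3} = - \frac{1}{3}
Solving: A = -1.
Check against the point condition:
  u(0, 0) = -1  ⟹  A = -1  ✓
Hence u(x, y) = - \cos{\left(x \right)}.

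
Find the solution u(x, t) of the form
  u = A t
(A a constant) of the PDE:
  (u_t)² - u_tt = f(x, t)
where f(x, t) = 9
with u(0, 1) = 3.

Substitute the ansatz u = A t into the left-hand side.
Derivatives of the ansatz:
  u_t = A
  u_tt = 0
Term by term:
  (u_t)² = A^{2}
  -u_tt = 0
So the left-hand side equals
  A^{2}
This must equal f(x, t) = 9 identically.
Matching coefficients of the independent functions:
  [constant term]:  A^{2} = 9
These equations allow (A) = (-3) or (3).
Impose the point condition(s):
  u(0, 1) = 3  ⟹  A = 3
Only A = 3 satisfies everything.
Hence u(x, t) = 3 t.

Answer: u(x, t) = 3 t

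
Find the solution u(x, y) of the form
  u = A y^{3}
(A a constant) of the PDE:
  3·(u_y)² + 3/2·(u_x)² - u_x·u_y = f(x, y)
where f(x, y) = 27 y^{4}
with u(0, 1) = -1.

Answer: u(x, y) = - y^{3}

Derivation:
Substitute the ansatz u = A y^{3} into the left-hand side.
Derivatives of the ansatz:
  u_y = 3 A y^{2}
  u_x = 0
Term by term:
  3·(u_y)² = 27 A^{2} y^{4}
  3/2·(u_x)² = 0
  -u_x·u_y = 0
So the left-hand side equals
  27 A^{2} y^{4}
This must equal f(x, y) = 27 y^{4} identically.
Matching coefficients of the independent functions:
  [y^{4}]:  27 A^{2} = 27
These equations allow (A) = (-1) or (1).
Impose the point condition(s):
  u(0, 1) = -1  ⟹  A = -1
Only A = -1 satisfies everything.
Hence u(x, y) = - y^{3}.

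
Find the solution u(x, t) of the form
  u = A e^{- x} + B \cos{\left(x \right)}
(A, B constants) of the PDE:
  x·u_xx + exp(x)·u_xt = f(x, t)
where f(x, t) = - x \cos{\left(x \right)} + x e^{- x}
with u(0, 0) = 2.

Substitute the ansatz u = A e^{- x} + B \cos{\left(x \right)} into the left-hand side.
Derivatives of the ansatz:
  u_xx = A e^{- x} - B \cos{\left(x \right)}
  u_xt = 0
Term by term:
  x·u_xx = A x e^{- x} - B x \cos{\left(x \right)}
  exp(x)·u_xt = 0
So the left-hand side equals
  A x e^{- x} - B x \cos{\left(x \right)}
This must equal f(x, t) = - x \cos{\left(x \right)} + x e^{- x} identically.
Matching coefficients of the independent functions:
  [x e^{- x}]:  A = 1
  [x \cos{\left(x \right)}]:  - B = -1
Solving: A = 1, B = 1.
Check against the point condition:
  u(0, 0) = 2  ⟹  A + B = 2  ✓
Hence u(x, t) = \cos{\left(x \right)} + e^{- x}.

Answer: u(x, t) = \cos{\left(x \right)} + e^{- x}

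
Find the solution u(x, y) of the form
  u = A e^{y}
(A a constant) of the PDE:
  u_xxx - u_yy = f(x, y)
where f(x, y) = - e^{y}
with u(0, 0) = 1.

Answer: u(x, y) = e^{y}

Derivation:
Substitute the ansatz u = A e^{y} into the left-hand side.
Derivatives of the ansatz:
  u_xxx = 0
  u_yy = A e^{y}
Term by term:
  u_xxx = 0
  -u_yy = - A e^{y}
So the left-hand side equals
  - A e^{y}
This must equal f(x, y) = - e^{y} identically.
Matching coefficients of the independent functions:
  [e^{y}]:  - A = -1
Solving: A = 1.
Check against the point condition:
  u(0, 0) = 1  ⟹  A = 1  ✓
Hence u(x, y) = e^{y}.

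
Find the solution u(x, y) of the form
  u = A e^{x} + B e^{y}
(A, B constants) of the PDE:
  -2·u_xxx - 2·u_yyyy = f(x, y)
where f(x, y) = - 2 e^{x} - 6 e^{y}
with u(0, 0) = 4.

Substitute the ansatz u = A e^{x} + B e^{y} into the left-hand side.
Derivatives of the ansatz:
  u_xxx = A e^{x}
  u_yyyy = B e^{y}
Term by term:
  -2·u_xxx = - 2 A e^{x}
  -2·u_yyyy = - 2 B e^{y}
So the left-hand side equals
  - 2 A e^{x} - 2 B e^{y}
This must equal f(x, y) = - 2 e^{x} - 6 e^{y} identically.
Matching coefficients of the independent functions:
  [e^{x}]:  - 2 A = -2
  [e^{y}]:  - 2 B = -6
Solving: A = 1, B = 3.
Check against the point condition:
  u(0, 0) = 4  ⟹  A + B = 4  ✓
Hence u(x, y) = e^{x} + 3 e^{y}.

Answer: u(x, y) = e^{x} + 3 e^{y}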